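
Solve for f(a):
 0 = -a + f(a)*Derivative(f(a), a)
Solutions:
 f(a) = -sqrt(C1 + a^2)
 f(a) = sqrt(C1 + a^2)


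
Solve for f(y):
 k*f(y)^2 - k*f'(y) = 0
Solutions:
 f(y) = -1/(C1 + y)


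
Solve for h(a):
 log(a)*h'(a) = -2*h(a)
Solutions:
 h(a) = C1*exp(-2*li(a))


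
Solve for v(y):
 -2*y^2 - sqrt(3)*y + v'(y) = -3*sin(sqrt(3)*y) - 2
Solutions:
 v(y) = C1 + 2*y^3/3 + sqrt(3)*y^2/2 - 2*y + sqrt(3)*cos(sqrt(3)*y)


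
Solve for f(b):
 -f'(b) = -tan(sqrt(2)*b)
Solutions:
 f(b) = C1 - sqrt(2)*log(cos(sqrt(2)*b))/2


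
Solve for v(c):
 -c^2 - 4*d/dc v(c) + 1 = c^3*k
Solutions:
 v(c) = C1 - c^4*k/16 - c^3/12 + c/4


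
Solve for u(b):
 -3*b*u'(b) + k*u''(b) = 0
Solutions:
 u(b) = C1 + C2*erf(sqrt(6)*b*sqrt(-1/k)/2)/sqrt(-1/k)


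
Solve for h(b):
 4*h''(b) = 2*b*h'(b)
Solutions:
 h(b) = C1 + C2*erfi(b/2)


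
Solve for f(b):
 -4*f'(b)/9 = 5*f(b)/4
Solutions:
 f(b) = C1*exp(-45*b/16)


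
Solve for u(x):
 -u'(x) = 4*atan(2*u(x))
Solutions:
 Integral(1/atan(2*_y), (_y, u(x))) = C1 - 4*x


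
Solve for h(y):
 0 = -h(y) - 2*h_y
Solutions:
 h(y) = C1*exp(-y/2)


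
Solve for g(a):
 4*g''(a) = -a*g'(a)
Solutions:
 g(a) = C1 + C2*erf(sqrt(2)*a/4)


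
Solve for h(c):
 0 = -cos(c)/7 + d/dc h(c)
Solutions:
 h(c) = C1 + sin(c)/7


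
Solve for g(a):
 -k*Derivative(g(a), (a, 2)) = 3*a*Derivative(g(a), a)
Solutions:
 g(a) = C1 + C2*sqrt(k)*erf(sqrt(6)*a*sqrt(1/k)/2)


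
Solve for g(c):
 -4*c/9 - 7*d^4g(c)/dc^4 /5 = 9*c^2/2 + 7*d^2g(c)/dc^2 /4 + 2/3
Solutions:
 g(c) = C1 + C2*c + C3*sin(sqrt(5)*c/2) + C4*cos(sqrt(5)*c/2) - 3*c^4/14 - 8*c^3/189 + 28*c^2/15


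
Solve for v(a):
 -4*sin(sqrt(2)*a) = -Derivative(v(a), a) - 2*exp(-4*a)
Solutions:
 v(a) = C1 - 2*sqrt(2)*cos(sqrt(2)*a) + exp(-4*a)/2


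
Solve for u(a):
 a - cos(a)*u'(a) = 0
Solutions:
 u(a) = C1 + Integral(a/cos(a), a)


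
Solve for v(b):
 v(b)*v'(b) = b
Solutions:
 v(b) = -sqrt(C1 + b^2)
 v(b) = sqrt(C1 + b^2)


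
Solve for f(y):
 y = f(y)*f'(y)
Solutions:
 f(y) = -sqrt(C1 + y^2)
 f(y) = sqrt(C1 + y^2)


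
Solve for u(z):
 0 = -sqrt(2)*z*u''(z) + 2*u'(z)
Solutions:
 u(z) = C1 + C2*z^(1 + sqrt(2))


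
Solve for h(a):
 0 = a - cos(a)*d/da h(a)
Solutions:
 h(a) = C1 + Integral(a/cos(a), a)


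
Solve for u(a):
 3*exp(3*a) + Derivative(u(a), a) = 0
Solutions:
 u(a) = C1 - exp(3*a)


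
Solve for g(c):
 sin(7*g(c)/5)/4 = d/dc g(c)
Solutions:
 -c/4 + 5*log(cos(7*g(c)/5) - 1)/14 - 5*log(cos(7*g(c)/5) + 1)/14 = C1


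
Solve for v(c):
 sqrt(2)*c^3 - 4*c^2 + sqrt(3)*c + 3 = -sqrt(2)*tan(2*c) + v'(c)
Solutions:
 v(c) = C1 + sqrt(2)*c^4/4 - 4*c^3/3 + sqrt(3)*c^2/2 + 3*c - sqrt(2)*log(cos(2*c))/2


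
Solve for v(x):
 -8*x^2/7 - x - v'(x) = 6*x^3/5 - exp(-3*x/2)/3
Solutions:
 v(x) = C1 - 3*x^4/10 - 8*x^3/21 - x^2/2 - 2*exp(-3*x/2)/9


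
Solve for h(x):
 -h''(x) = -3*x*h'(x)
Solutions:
 h(x) = C1 + C2*erfi(sqrt(6)*x/2)


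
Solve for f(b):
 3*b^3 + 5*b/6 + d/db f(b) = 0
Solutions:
 f(b) = C1 - 3*b^4/4 - 5*b^2/12


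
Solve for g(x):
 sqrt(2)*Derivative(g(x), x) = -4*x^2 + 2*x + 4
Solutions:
 g(x) = C1 - 2*sqrt(2)*x^3/3 + sqrt(2)*x^2/2 + 2*sqrt(2)*x


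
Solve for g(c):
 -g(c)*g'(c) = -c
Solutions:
 g(c) = -sqrt(C1 + c^2)
 g(c) = sqrt(C1 + c^2)


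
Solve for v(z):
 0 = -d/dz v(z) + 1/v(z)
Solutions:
 v(z) = -sqrt(C1 + 2*z)
 v(z) = sqrt(C1 + 2*z)


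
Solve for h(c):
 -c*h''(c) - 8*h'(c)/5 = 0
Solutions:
 h(c) = C1 + C2/c^(3/5)


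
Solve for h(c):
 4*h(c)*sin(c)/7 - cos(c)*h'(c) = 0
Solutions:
 h(c) = C1/cos(c)^(4/7)


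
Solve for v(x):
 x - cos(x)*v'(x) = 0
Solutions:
 v(x) = C1 + Integral(x/cos(x), x)


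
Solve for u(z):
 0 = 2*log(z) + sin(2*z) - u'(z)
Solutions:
 u(z) = C1 + 2*z*log(z) - 2*z - cos(2*z)/2


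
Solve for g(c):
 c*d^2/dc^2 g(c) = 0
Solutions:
 g(c) = C1 + C2*c


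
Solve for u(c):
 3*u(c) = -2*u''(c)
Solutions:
 u(c) = C1*sin(sqrt(6)*c/2) + C2*cos(sqrt(6)*c/2)


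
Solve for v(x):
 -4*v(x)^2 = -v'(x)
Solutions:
 v(x) = -1/(C1 + 4*x)


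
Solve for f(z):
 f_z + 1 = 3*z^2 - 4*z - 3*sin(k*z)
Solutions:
 f(z) = C1 + z^3 - 2*z^2 - z + 3*cos(k*z)/k


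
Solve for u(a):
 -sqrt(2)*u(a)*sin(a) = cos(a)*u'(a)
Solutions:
 u(a) = C1*cos(a)^(sqrt(2))


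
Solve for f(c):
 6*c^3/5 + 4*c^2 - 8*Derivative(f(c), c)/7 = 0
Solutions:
 f(c) = C1 + 21*c^4/80 + 7*c^3/6


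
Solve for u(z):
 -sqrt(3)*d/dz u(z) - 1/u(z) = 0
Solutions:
 u(z) = -sqrt(C1 - 6*sqrt(3)*z)/3
 u(z) = sqrt(C1 - 6*sqrt(3)*z)/3


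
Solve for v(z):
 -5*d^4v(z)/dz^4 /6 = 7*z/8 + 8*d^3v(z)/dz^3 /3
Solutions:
 v(z) = C1 + C2*z + C3*z^2 + C4*exp(-16*z/5) - 7*z^4/512 + 35*z^3/2048


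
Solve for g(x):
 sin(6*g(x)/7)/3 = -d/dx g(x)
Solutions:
 x/3 + 7*log(cos(6*g(x)/7) - 1)/12 - 7*log(cos(6*g(x)/7) + 1)/12 = C1


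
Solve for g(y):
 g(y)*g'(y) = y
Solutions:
 g(y) = -sqrt(C1 + y^2)
 g(y) = sqrt(C1 + y^2)


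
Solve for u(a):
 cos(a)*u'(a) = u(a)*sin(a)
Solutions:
 u(a) = C1/cos(a)


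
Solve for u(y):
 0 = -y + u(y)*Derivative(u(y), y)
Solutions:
 u(y) = -sqrt(C1 + y^2)
 u(y) = sqrt(C1 + y^2)


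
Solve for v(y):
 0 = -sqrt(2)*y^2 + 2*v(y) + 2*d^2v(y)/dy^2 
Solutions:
 v(y) = C1*sin(y) + C2*cos(y) + sqrt(2)*y^2/2 - sqrt(2)


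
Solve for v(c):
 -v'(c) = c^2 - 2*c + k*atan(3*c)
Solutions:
 v(c) = C1 - c^3/3 + c^2 - k*(c*atan(3*c) - log(9*c^2 + 1)/6)


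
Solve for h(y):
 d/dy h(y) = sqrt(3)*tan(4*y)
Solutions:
 h(y) = C1 - sqrt(3)*log(cos(4*y))/4


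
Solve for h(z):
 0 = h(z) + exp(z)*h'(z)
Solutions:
 h(z) = C1*exp(exp(-z))


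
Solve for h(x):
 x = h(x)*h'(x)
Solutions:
 h(x) = -sqrt(C1 + x^2)
 h(x) = sqrt(C1 + x^2)


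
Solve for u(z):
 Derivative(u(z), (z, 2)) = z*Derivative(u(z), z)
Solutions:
 u(z) = C1 + C2*erfi(sqrt(2)*z/2)


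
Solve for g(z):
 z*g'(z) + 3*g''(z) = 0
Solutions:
 g(z) = C1 + C2*erf(sqrt(6)*z/6)


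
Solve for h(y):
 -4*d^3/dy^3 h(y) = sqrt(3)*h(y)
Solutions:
 h(y) = C3*exp(-2^(1/3)*3^(1/6)*y/2) + (C1*sin(2^(1/3)*3^(2/3)*y/4) + C2*cos(2^(1/3)*3^(2/3)*y/4))*exp(2^(1/3)*3^(1/6)*y/4)


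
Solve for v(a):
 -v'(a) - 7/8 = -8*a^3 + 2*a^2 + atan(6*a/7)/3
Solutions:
 v(a) = C1 + 2*a^4 - 2*a^3/3 - a*atan(6*a/7)/3 - 7*a/8 + 7*log(36*a^2 + 49)/36


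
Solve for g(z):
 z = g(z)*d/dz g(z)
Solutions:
 g(z) = -sqrt(C1 + z^2)
 g(z) = sqrt(C1 + z^2)


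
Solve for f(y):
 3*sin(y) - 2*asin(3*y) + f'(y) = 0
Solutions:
 f(y) = C1 + 2*y*asin(3*y) + 2*sqrt(1 - 9*y^2)/3 + 3*cos(y)


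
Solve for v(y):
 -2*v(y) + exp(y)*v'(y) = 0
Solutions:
 v(y) = C1*exp(-2*exp(-y))


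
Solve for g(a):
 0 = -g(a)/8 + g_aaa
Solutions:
 g(a) = C3*exp(a/2) + (C1*sin(sqrt(3)*a/4) + C2*cos(sqrt(3)*a/4))*exp(-a/4)


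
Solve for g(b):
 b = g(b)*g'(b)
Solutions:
 g(b) = -sqrt(C1 + b^2)
 g(b) = sqrt(C1 + b^2)


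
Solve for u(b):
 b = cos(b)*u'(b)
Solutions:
 u(b) = C1 + Integral(b/cos(b), b)


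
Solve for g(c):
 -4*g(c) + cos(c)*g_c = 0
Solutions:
 g(c) = C1*(sin(c)^2 + 2*sin(c) + 1)/(sin(c)^2 - 2*sin(c) + 1)


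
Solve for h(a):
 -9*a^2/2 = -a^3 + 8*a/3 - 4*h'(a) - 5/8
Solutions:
 h(a) = C1 - a^4/16 + 3*a^3/8 + a^2/3 - 5*a/32


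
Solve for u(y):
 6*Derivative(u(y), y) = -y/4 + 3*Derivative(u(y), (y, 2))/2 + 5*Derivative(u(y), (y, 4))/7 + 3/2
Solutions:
 u(y) = C1 + C2*exp(70^(1/3)*y*(-(60 + sqrt(3670))^(1/3) + 70^(1/3)/(60 + sqrt(3670))^(1/3))/20)*sin(sqrt(3)*70^(1/3)*y*(70^(1/3)/(60 + sqrt(3670))^(1/3) + (60 + sqrt(3670))^(1/3))/20) + C3*exp(70^(1/3)*y*(-(60 + sqrt(3670))^(1/3) + 70^(1/3)/(60 + sqrt(3670))^(1/3))/20)*cos(sqrt(3)*70^(1/3)*y*(70^(1/3)/(60 + sqrt(3670))^(1/3) + (60 + sqrt(3670))^(1/3))/20) + C4*exp(-70^(1/3)*y*(-(60 + sqrt(3670))^(1/3) + 70^(1/3)/(60 + sqrt(3670))^(1/3))/10) - y^2/48 + 23*y/96


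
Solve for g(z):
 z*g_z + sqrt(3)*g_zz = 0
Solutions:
 g(z) = C1 + C2*erf(sqrt(2)*3^(3/4)*z/6)


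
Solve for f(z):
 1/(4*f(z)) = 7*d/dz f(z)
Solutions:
 f(z) = -sqrt(C1 + 14*z)/14
 f(z) = sqrt(C1 + 14*z)/14


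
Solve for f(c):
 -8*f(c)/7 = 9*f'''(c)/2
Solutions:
 f(c) = C3*exp(-2*294^(1/3)*c/21) + (C1*sin(3^(5/6)*98^(1/3)*c/21) + C2*cos(3^(5/6)*98^(1/3)*c/21))*exp(294^(1/3)*c/21)


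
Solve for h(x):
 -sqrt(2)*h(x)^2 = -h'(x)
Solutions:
 h(x) = -1/(C1 + sqrt(2)*x)


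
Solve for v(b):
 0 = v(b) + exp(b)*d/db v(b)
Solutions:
 v(b) = C1*exp(exp(-b))


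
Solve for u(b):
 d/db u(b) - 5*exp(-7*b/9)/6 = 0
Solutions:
 u(b) = C1 - 15*exp(-7*b/9)/14


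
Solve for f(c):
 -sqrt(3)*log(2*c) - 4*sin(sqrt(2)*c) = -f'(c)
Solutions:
 f(c) = C1 + sqrt(3)*c*(log(c) - 1) + sqrt(3)*c*log(2) - 2*sqrt(2)*cos(sqrt(2)*c)


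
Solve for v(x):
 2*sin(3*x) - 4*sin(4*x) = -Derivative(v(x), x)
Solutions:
 v(x) = C1 + 2*cos(3*x)/3 - cos(4*x)


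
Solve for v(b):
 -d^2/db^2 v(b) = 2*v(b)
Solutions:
 v(b) = C1*sin(sqrt(2)*b) + C2*cos(sqrt(2)*b)


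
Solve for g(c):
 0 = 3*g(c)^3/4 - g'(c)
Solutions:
 g(c) = -sqrt(2)*sqrt(-1/(C1 + 3*c))
 g(c) = sqrt(2)*sqrt(-1/(C1 + 3*c))


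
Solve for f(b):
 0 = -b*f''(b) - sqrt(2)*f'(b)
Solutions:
 f(b) = C1 + C2*b^(1 - sqrt(2))


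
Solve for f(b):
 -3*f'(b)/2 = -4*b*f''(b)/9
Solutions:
 f(b) = C1 + C2*b^(35/8)


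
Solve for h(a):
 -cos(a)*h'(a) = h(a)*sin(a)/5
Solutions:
 h(a) = C1*cos(a)^(1/5)


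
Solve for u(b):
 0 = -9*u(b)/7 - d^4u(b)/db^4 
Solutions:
 u(b) = (C1*sin(sqrt(6)*7^(3/4)*b/14) + C2*cos(sqrt(6)*7^(3/4)*b/14))*exp(-sqrt(6)*7^(3/4)*b/14) + (C3*sin(sqrt(6)*7^(3/4)*b/14) + C4*cos(sqrt(6)*7^(3/4)*b/14))*exp(sqrt(6)*7^(3/4)*b/14)


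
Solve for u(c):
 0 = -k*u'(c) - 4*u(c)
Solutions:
 u(c) = C1*exp(-4*c/k)


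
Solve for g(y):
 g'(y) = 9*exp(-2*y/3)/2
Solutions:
 g(y) = C1 - 27*exp(-2*y/3)/4


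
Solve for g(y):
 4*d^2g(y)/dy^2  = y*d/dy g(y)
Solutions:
 g(y) = C1 + C2*erfi(sqrt(2)*y/4)


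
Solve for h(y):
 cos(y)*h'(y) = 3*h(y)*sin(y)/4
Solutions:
 h(y) = C1/cos(y)^(3/4)


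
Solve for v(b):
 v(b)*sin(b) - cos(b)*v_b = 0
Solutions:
 v(b) = C1/cos(b)


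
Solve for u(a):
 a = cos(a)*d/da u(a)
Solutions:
 u(a) = C1 + Integral(a/cos(a), a)


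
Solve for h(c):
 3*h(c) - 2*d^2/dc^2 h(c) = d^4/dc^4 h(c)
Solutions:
 h(c) = C1*exp(-c) + C2*exp(c) + C3*sin(sqrt(3)*c) + C4*cos(sqrt(3)*c)


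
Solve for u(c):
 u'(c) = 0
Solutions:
 u(c) = C1


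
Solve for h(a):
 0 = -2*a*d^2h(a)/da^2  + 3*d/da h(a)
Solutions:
 h(a) = C1 + C2*a^(5/2)


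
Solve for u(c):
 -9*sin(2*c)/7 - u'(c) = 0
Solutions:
 u(c) = C1 + 9*cos(2*c)/14


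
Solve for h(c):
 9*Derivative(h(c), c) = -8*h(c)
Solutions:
 h(c) = C1*exp(-8*c/9)


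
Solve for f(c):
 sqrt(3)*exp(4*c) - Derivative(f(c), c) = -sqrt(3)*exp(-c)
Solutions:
 f(c) = C1 + sqrt(3)*exp(4*c)/4 - sqrt(3)*exp(-c)


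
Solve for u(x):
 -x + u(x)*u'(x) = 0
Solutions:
 u(x) = -sqrt(C1 + x^2)
 u(x) = sqrt(C1 + x^2)


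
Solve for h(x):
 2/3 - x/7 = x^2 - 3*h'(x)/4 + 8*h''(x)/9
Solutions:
 h(x) = C1 + C2*exp(27*x/32) + 4*x^3/9 + 950*x^2/567 + 47192*x/15309


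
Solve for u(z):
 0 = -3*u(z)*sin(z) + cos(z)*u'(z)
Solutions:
 u(z) = C1/cos(z)^3


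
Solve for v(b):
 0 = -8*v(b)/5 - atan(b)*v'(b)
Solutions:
 v(b) = C1*exp(-8*Integral(1/atan(b), b)/5)


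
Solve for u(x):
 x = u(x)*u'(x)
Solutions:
 u(x) = -sqrt(C1 + x^2)
 u(x) = sqrt(C1 + x^2)


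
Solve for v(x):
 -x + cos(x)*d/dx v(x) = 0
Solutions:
 v(x) = C1 + Integral(x/cos(x), x)


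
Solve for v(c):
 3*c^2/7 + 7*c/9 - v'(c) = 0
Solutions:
 v(c) = C1 + c^3/7 + 7*c^2/18


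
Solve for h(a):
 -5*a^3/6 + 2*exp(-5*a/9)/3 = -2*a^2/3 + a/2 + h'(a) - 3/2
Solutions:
 h(a) = C1 - 5*a^4/24 + 2*a^3/9 - a^2/4 + 3*a/2 - 6*exp(-5*a/9)/5


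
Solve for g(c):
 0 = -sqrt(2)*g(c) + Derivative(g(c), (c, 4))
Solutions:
 g(c) = C1*exp(-2^(1/8)*c) + C2*exp(2^(1/8)*c) + C3*sin(2^(1/8)*c) + C4*cos(2^(1/8)*c)


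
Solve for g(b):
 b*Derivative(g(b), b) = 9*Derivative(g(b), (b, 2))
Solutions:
 g(b) = C1 + C2*erfi(sqrt(2)*b/6)


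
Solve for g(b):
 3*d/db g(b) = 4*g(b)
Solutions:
 g(b) = C1*exp(4*b/3)


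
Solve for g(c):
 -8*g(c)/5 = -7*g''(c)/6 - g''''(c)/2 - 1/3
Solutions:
 g(c) = C1*exp(-sqrt(30)*c*sqrt(-35 + sqrt(4105))/30) + C2*exp(sqrt(30)*c*sqrt(-35 + sqrt(4105))/30) + C3*sin(sqrt(30)*c*sqrt(35 + sqrt(4105))/30) + C4*cos(sqrt(30)*c*sqrt(35 + sqrt(4105))/30) + 5/24


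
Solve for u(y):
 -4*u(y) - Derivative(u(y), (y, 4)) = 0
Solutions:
 u(y) = (C1*sin(y) + C2*cos(y))*exp(-y) + (C3*sin(y) + C4*cos(y))*exp(y)


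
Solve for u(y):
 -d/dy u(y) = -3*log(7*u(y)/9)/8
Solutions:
 8*Integral(1/(-log(_y) - log(7) + 2*log(3)), (_y, u(y)))/3 = C1 - y


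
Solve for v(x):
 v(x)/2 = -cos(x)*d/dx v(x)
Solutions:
 v(x) = C1*(sin(x) - 1)^(1/4)/(sin(x) + 1)^(1/4)


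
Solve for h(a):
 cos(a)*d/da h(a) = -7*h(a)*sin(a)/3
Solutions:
 h(a) = C1*cos(a)^(7/3)


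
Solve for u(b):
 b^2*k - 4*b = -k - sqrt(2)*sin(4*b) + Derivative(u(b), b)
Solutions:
 u(b) = C1 + b^3*k/3 - 2*b^2 + b*k - sqrt(2)*cos(4*b)/4


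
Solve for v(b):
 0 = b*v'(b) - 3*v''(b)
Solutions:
 v(b) = C1 + C2*erfi(sqrt(6)*b/6)


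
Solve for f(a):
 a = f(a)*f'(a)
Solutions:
 f(a) = -sqrt(C1 + a^2)
 f(a) = sqrt(C1 + a^2)


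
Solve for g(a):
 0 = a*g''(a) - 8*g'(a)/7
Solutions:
 g(a) = C1 + C2*a^(15/7)


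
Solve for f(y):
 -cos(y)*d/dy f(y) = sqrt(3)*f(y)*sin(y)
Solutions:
 f(y) = C1*cos(y)^(sqrt(3))


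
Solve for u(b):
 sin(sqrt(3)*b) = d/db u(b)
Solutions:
 u(b) = C1 - sqrt(3)*cos(sqrt(3)*b)/3


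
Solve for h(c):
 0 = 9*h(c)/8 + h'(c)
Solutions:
 h(c) = C1*exp(-9*c/8)


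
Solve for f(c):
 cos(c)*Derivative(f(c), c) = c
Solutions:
 f(c) = C1 + Integral(c/cos(c), c)


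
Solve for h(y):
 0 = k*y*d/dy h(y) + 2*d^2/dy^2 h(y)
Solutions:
 h(y) = Piecewise((-sqrt(pi)*C1*erf(sqrt(k)*y/2)/sqrt(k) - C2, (k > 0) | (k < 0)), (-C1*y - C2, True))


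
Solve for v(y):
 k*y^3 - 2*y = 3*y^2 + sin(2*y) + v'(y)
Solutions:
 v(y) = C1 + k*y^4/4 - y^3 - y^2 + cos(2*y)/2


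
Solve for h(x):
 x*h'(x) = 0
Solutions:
 h(x) = C1


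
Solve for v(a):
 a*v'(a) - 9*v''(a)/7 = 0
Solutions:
 v(a) = C1 + C2*erfi(sqrt(14)*a/6)


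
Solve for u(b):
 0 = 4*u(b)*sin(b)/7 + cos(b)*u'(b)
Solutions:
 u(b) = C1*cos(b)^(4/7)


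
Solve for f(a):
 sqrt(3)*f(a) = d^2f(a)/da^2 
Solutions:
 f(a) = C1*exp(-3^(1/4)*a) + C2*exp(3^(1/4)*a)


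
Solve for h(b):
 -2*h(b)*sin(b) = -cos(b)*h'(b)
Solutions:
 h(b) = C1/cos(b)^2


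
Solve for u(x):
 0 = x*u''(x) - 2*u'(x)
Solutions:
 u(x) = C1 + C2*x^3


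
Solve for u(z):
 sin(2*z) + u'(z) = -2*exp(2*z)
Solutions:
 u(z) = C1 - exp(2*z) + cos(2*z)/2


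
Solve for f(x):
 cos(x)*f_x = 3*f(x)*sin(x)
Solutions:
 f(x) = C1/cos(x)^3


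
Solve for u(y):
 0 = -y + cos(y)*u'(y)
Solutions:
 u(y) = C1 + Integral(y/cos(y), y)


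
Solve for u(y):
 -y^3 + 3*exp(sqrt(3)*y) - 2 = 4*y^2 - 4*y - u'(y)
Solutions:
 u(y) = C1 + y^4/4 + 4*y^3/3 - 2*y^2 + 2*y - sqrt(3)*exp(sqrt(3)*y)


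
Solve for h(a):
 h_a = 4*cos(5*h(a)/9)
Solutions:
 -4*a - 9*log(sin(5*h(a)/9) - 1)/10 + 9*log(sin(5*h(a)/9) + 1)/10 = C1


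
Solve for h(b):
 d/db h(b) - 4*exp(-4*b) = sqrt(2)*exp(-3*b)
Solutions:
 h(b) = C1 - sqrt(2)*exp(-3*b)/3 - exp(-4*b)


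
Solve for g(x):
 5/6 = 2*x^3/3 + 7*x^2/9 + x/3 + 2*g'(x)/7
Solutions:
 g(x) = C1 - 7*x^4/12 - 49*x^3/54 - 7*x^2/12 + 35*x/12


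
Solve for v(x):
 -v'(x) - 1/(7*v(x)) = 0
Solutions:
 v(x) = -sqrt(C1 - 14*x)/7
 v(x) = sqrt(C1 - 14*x)/7


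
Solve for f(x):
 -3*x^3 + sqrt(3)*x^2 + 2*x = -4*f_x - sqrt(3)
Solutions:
 f(x) = C1 + 3*x^4/16 - sqrt(3)*x^3/12 - x^2/4 - sqrt(3)*x/4


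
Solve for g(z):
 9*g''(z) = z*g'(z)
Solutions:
 g(z) = C1 + C2*erfi(sqrt(2)*z/6)


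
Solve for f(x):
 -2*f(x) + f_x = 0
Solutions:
 f(x) = C1*exp(2*x)


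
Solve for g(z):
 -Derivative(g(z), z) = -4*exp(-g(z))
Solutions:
 g(z) = log(C1 + 4*z)


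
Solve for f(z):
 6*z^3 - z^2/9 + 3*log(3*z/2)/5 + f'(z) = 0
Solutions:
 f(z) = C1 - 3*z^4/2 + z^3/27 - 3*z*log(z)/5 - 3*z*log(3)/5 + 3*z*log(2)/5 + 3*z/5


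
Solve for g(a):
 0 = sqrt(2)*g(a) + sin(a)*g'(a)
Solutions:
 g(a) = C1*(cos(a) + 1)^(sqrt(2)/2)/(cos(a) - 1)^(sqrt(2)/2)


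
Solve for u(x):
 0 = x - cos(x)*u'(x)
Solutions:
 u(x) = C1 + Integral(x/cos(x), x)


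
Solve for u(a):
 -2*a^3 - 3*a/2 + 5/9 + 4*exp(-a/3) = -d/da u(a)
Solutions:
 u(a) = C1 + a^4/2 + 3*a^2/4 - 5*a/9 + 12*exp(-a/3)


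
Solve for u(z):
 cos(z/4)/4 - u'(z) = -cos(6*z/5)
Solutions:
 u(z) = C1 + sin(z/4) + 5*sin(6*z/5)/6


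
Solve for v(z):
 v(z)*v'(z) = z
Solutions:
 v(z) = -sqrt(C1 + z^2)
 v(z) = sqrt(C1 + z^2)


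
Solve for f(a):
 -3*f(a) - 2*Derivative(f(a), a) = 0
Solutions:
 f(a) = C1*exp(-3*a/2)


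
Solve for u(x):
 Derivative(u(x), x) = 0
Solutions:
 u(x) = C1


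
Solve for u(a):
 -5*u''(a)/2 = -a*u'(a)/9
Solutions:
 u(a) = C1 + C2*erfi(sqrt(5)*a/15)


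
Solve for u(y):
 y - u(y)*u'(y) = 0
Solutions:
 u(y) = -sqrt(C1 + y^2)
 u(y) = sqrt(C1 + y^2)


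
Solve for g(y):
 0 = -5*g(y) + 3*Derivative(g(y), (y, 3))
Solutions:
 g(y) = C3*exp(3^(2/3)*5^(1/3)*y/3) + (C1*sin(3^(1/6)*5^(1/3)*y/2) + C2*cos(3^(1/6)*5^(1/3)*y/2))*exp(-3^(2/3)*5^(1/3)*y/6)


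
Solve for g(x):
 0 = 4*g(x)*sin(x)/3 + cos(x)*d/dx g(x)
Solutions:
 g(x) = C1*cos(x)^(4/3)


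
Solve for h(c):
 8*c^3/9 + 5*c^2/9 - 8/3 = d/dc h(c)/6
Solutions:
 h(c) = C1 + 4*c^4/3 + 10*c^3/9 - 16*c


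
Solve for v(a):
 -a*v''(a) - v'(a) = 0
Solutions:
 v(a) = C1 + C2*log(a)


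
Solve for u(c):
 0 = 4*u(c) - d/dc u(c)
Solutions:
 u(c) = C1*exp(4*c)


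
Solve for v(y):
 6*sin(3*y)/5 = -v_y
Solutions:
 v(y) = C1 + 2*cos(3*y)/5


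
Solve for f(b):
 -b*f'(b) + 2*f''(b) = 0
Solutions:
 f(b) = C1 + C2*erfi(b/2)


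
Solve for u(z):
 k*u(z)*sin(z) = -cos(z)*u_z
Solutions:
 u(z) = C1*exp(k*log(cos(z)))


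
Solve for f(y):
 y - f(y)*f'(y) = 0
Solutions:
 f(y) = -sqrt(C1 + y^2)
 f(y) = sqrt(C1 + y^2)


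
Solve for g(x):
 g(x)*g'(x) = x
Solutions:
 g(x) = -sqrt(C1 + x^2)
 g(x) = sqrt(C1 + x^2)


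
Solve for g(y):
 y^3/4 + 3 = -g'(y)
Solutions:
 g(y) = C1 - y^4/16 - 3*y


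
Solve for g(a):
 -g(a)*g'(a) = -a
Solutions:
 g(a) = -sqrt(C1 + a^2)
 g(a) = sqrt(C1 + a^2)


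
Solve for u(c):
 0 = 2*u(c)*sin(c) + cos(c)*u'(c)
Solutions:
 u(c) = C1*cos(c)^2


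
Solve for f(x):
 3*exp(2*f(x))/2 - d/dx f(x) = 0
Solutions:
 f(x) = log(-sqrt(-1/(C1 + 3*x)))
 f(x) = log(-1/(C1 + 3*x))/2


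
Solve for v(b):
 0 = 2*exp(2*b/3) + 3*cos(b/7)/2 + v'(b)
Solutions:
 v(b) = C1 - 3*exp(2*b/3) - 21*sin(b/7)/2


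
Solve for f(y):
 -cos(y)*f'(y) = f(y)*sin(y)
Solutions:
 f(y) = C1*cos(y)


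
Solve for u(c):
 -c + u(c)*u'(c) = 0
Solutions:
 u(c) = -sqrt(C1 + c^2)
 u(c) = sqrt(C1 + c^2)


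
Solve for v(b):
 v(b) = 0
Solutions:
 v(b) = 0


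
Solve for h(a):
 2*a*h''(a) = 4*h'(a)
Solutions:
 h(a) = C1 + C2*a^3


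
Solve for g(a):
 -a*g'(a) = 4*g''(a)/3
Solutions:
 g(a) = C1 + C2*erf(sqrt(6)*a/4)


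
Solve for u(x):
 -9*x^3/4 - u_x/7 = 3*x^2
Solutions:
 u(x) = C1 - 63*x^4/16 - 7*x^3


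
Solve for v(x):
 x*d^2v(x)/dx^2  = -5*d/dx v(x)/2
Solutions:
 v(x) = C1 + C2/x^(3/2)


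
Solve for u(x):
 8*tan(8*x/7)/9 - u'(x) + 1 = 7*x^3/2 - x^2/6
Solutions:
 u(x) = C1 - 7*x^4/8 + x^3/18 + x - 7*log(cos(8*x/7))/9


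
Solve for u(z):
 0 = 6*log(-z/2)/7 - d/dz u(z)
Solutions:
 u(z) = C1 + 6*z*log(-z)/7 + 6*z*(-1 - log(2))/7


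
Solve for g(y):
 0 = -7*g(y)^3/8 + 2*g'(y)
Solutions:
 g(y) = -2*sqrt(2)*sqrt(-1/(C1 + 7*y))
 g(y) = 2*sqrt(2)*sqrt(-1/(C1 + 7*y))


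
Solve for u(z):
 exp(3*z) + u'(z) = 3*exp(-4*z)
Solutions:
 u(z) = C1 - exp(3*z)/3 - 3*exp(-4*z)/4


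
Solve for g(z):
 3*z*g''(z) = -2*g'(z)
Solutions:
 g(z) = C1 + C2*z^(1/3)


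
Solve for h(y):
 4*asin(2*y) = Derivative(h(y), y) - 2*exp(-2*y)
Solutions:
 h(y) = C1 + 4*y*asin(2*y) + 2*sqrt(1 - 4*y^2) - exp(-2*y)


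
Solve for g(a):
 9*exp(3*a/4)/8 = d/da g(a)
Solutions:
 g(a) = C1 + 3*exp(3*a/4)/2


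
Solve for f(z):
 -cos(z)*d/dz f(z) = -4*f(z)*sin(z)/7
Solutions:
 f(z) = C1/cos(z)^(4/7)


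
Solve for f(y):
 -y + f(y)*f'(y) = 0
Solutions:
 f(y) = -sqrt(C1 + y^2)
 f(y) = sqrt(C1 + y^2)


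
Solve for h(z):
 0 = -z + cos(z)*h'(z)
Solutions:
 h(z) = C1 + Integral(z/cos(z), z)


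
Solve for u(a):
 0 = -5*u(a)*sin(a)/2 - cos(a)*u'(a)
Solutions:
 u(a) = C1*cos(a)^(5/2)


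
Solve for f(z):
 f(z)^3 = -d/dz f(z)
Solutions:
 f(z) = -sqrt(2)*sqrt(-1/(C1 - z))/2
 f(z) = sqrt(2)*sqrt(-1/(C1 - z))/2


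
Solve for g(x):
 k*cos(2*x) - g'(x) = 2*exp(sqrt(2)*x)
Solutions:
 g(x) = C1 + k*sin(2*x)/2 - sqrt(2)*exp(sqrt(2)*x)


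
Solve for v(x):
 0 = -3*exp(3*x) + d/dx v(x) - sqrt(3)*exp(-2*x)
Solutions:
 v(x) = C1 + exp(3*x) - sqrt(3)*exp(-2*x)/2


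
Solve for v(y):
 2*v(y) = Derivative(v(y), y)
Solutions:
 v(y) = C1*exp(2*y)


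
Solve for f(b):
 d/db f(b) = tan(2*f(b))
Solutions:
 f(b) = -asin(C1*exp(2*b))/2 + pi/2
 f(b) = asin(C1*exp(2*b))/2


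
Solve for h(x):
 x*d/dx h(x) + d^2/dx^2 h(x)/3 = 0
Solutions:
 h(x) = C1 + C2*erf(sqrt(6)*x/2)


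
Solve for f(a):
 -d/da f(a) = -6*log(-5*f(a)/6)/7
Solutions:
 -7*Integral(1/(log(-_y) - log(6) + log(5)), (_y, f(a)))/6 = C1 - a


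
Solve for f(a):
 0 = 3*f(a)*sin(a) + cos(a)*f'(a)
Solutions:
 f(a) = C1*cos(a)^3


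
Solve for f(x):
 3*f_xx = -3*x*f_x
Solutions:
 f(x) = C1 + C2*erf(sqrt(2)*x/2)


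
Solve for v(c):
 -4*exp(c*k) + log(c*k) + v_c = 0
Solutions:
 v(c) = C1 - c*log(c*k) + c + Piecewise((4*exp(c*k)/k, Ne(k, 0)), (4*c, True))


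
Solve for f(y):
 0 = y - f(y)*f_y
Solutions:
 f(y) = -sqrt(C1 + y^2)
 f(y) = sqrt(C1 + y^2)


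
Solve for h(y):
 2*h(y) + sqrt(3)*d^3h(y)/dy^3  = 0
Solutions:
 h(y) = C3*exp(-2^(1/3)*3^(5/6)*y/3) + (C1*sin(6^(1/3)*y/2) + C2*cos(6^(1/3)*y/2))*exp(2^(1/3)*3^(5/6)*y/6)


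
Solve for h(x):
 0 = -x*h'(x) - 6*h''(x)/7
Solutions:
 h(x) = C1 + C2*erf(sqrt(21)*x/6)


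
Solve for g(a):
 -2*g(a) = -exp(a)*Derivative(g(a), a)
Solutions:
 g(a) = C1*exp(-2*exp(-a))


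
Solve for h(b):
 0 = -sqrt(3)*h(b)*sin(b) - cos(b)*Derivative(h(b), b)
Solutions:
 h(b) = C1*cos(b)^(sqrt(3))


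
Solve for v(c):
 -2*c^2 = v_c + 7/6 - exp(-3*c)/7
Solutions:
 v(c) = C1 - 2*c^3/3 - 7*c/6 - exp(-3*c)/21


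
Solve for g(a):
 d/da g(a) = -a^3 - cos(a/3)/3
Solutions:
 g(a) = C1 - a^4/4 - sin(a/3)


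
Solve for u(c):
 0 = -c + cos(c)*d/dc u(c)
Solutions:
 u(c) = C1 + Integral(c/cos(c), c)


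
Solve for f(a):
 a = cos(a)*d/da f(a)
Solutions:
 f(a) = C1 + Integral(a/cos(a), a)


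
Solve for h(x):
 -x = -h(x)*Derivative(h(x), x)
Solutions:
 h(x) = -sqrt(C1 + x^2)
 h(x) = sqrt(C1 + x^2)


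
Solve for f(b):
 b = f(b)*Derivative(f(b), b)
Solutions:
 f(b) = -sqrt(C1 + b^2)
 f(b) = sqrt(C1 + b^2)


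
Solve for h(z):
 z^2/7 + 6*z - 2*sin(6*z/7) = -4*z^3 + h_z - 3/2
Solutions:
 h(z) = C1 + z^4 + z^3/21 + 3*z^2 + 3*z/2 + 7*cos(6*z/7)/3


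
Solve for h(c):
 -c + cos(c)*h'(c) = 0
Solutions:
 h(c) = C1 + Integral(c/cos(c), c)


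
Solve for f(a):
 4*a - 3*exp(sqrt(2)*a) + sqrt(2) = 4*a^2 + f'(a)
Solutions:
 f(a) = C1 - 4*a^3/3 + 2*a^2 + sqrt(2)*a - 3*sqrt(2)*exp(sqrt(2)*a)/2


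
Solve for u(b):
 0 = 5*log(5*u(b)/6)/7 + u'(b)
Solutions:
 7*Integral(1/(log(_y) - log(6) + log(5)), (_y, u(b)))/5 = C1 - b


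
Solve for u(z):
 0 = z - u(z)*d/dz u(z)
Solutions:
 u(z) = -sqrt(C1 + z^2)
 u(z) = sqrt(C1 + z^2)


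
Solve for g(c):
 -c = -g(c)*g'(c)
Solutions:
 g(c) = -sqrt(C1 + c^2)
 g(c) = sqrt(C1 + c^2)


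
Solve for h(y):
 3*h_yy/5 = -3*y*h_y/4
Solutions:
 h(y) = C1 + C2*erf(sqrt(10)*y/4)


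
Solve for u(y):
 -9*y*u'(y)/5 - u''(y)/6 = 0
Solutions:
 u(y) = C1 + C2*erf(3*sqrt(15)*y/5)


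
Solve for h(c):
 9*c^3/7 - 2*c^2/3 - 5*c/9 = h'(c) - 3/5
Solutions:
 h(c) = C1 + 9*c^4/28 - 2*c^3/9 - 5*c^2/18 + 3*c/5


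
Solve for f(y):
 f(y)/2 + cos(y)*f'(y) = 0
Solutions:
 f(y) = C1*(sin(y) - 1)^(1/4)/(sin(y) + 1)^(1/4)


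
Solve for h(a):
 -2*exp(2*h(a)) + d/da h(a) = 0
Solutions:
 h(a) = log(-sqrt(-1/(C1 + 2*a))) - log(2)/2
 h(a) = log(-1/(C1 + 2*a))/2 - log(2)/2


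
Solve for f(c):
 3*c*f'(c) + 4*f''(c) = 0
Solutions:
 f(c) = C1 + C2*erf(sqrt(6)*c/4)


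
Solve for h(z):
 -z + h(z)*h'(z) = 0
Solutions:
 h(z) = -sqrt(C1 + z^2)
 h(z) = sqrt(C1 + z^2)


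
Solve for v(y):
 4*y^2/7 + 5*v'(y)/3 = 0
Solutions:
 v(y) = C1 - 4*y^3/35


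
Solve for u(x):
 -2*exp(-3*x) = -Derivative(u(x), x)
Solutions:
 u(x) = C1 - 2*exp(-3*x)/3


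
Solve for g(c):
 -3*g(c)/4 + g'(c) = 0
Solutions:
 g(c) = C1*exp(3*c/4)


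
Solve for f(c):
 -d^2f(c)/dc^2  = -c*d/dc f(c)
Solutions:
 f(c) = C1 + C2*erfi(sqrt(2)*c/2)


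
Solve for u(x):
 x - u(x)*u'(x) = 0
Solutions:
 u(x) = -sqrt(C1 + x^2)
 u(x) = sqrt(C1 + x^2)


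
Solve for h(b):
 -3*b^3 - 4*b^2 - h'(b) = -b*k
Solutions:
 h(b) = C1 - 3*b^4/4 - 4*b^3/3 + b^2*k/2


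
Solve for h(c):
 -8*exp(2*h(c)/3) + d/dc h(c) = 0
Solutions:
 h(c) = 3*log(-sqrt(-1/(C1 + 8*c))) - 3*log(2) + 3*log(6)/2
 h(c) = 3*log(-1/(C1 + 8*c))/2 - 3*log(2) + 3*log(6)/2


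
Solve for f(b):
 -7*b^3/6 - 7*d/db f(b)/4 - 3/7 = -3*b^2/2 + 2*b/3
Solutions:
 f(b) = C1 - b^4/6 + 2*b^3/7 - 4*b^2/21 - 12*b/49


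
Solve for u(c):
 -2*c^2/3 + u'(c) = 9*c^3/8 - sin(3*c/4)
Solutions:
 u(c) = C1 + 9*c^4/32 + 2*c^3/9 + 4*cos(3*c/4)/3


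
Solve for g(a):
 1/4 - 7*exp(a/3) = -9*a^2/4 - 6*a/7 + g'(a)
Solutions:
 g(a) = C1 + 3*a^3/4 + 3*a^2/7 + a/4 - 21*exp(a/3)


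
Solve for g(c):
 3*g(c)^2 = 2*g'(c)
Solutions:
 g(c) = -2/(C1 + 3*c)


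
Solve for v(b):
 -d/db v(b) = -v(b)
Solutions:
 v(b) = C1*exp(b)


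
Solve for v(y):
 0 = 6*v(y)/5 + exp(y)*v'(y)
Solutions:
 v(y) = C1*exp(6*exp(-y)/5)


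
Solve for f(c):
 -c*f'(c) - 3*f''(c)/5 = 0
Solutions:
 f(c) = C1 + C2*erf(sqrt(30)*c/6)


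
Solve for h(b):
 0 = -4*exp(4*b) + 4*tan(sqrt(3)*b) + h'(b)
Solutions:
 h(b) = C1 + exp(4*b) + 4*sqrt(3)*log(cos(sqrt(3)*b))/3


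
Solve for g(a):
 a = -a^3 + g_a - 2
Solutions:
 g(a) = C1 + a^4/4 + a^2/2 + 2*a


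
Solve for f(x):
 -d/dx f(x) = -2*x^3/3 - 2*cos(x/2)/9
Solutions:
 f(x) = C1 + x^4/6 + 4*sin(x/2)/9


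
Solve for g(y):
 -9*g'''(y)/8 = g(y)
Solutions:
 g(y) = C3*exp(-2*3^(1/3)*y/3) + (C1*sin(3^(5/6)*y/3) + C2*cos(3^(5/6)*y/3))*exp(3^(1/3)*y/3)


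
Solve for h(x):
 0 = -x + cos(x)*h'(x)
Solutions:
 h(x) = C1 + Integral(x/cos(x), x)


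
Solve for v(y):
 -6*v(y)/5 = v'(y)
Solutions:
 v(y) = C1*exp(-6*y/5)


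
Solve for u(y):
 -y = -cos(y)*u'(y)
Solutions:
 u(y) = C1 + Integral(y/cos(y), y)


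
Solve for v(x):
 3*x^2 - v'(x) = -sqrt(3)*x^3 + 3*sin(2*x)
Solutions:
 v(x) = C1 + sqrt(3)*x^4/4 + x^3 + 3*cos(2*x)/2


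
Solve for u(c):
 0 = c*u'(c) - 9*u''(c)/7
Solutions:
 u(c) = C1 + C2*erfi(sqrt(14)*c/6)


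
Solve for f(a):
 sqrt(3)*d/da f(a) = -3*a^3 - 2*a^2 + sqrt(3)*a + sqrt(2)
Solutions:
 f(a) = C1 - sqrt(3)*a^4/4 - 2*sqrt(3)*a^3/9 + a^2/2 + sqrt(6)*a/3


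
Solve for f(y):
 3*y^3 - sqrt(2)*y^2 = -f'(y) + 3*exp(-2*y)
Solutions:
 f(y) = C1 - 3*y^4/4 + sqrt(2)*y^3/3 - 3*exp(-2*y)/2


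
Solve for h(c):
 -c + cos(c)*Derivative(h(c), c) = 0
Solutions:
 h(c) = C1 + Integral(c/cos(c), c)


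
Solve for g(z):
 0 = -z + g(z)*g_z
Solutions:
 g(z) = -sqrt(C1 + z^2)
 g(z) = sqrt(C1 + z^2)


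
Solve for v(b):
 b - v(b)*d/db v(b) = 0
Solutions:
 v(b) = -sqrt(C1 + b^2)
 v(b) = sqrt(C1 + b^2)


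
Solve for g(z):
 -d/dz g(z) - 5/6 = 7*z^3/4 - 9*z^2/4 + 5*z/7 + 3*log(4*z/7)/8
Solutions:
 g(z) = C1 - 7*z^4/16 + 3*z^3/4 - 5*z^2/14 - 3*z*log(z)/8 - 3*z*log(2)/4 - 11*z/24 + 3*z*log(7)/8


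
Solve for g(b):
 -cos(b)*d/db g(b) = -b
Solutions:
 g(b) = C1 + Integral(b/cos(b), b)


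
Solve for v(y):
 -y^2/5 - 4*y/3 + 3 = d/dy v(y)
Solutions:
 v(y) = C1 - y^3/15 - 2*y^2/3 + 3*y


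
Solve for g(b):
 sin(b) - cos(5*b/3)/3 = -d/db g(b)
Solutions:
 g(b) = C1 + sin(5*b/3)/5 + cos(b)


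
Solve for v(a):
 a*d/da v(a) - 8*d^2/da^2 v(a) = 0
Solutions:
 v(a) = C1 + C2*erfi(a/4)


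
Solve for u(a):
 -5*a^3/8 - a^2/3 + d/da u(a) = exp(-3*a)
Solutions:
 u(a) = C1 + 5*a^4/32 + a^3/9 - exp(-3*a)/3


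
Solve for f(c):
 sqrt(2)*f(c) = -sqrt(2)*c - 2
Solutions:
 f(c) = -c - sqrt(2)


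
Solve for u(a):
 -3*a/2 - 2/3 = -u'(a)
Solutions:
 u(a) = C1 + 3*a^2/4 + 2*a/3


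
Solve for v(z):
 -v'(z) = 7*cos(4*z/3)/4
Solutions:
 v(z) = C1 - 21*sin(4*z/3)/16


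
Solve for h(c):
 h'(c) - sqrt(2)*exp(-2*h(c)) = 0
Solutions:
 h(c) = log(-sqrt(C1 + 2*sqrt(2)*c))
 h(c) = log(C1 + 2*sqrt(2)*c)/2


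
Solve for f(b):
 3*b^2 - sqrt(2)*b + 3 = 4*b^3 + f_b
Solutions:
 f(b) = C1 - b^4 + b^3 - sqrt(2)*b^2/2 + 3*b


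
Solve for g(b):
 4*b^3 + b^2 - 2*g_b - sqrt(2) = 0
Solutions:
 g(b) = C1 + b^4/2 + b^3/6 - sqrt(2)*b/2


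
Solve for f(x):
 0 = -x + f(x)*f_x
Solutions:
 f(x) = -sqrt(C1 + x^2)
 f(x) = sqrt(C1 + x^2)


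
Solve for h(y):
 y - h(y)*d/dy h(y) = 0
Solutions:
 h(y) = -sqrt(C1 + y^2)
 h(y) = sqrt(C1 + y^2)


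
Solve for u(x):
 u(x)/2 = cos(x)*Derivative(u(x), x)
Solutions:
 u(x) = C1*(sin(x) + 1)^(1/4)/(sin(x) - 1)^(1/4)


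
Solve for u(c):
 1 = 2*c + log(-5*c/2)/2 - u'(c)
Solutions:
 u(c) = C1 + c^2 + c*log(-c)/2 + c*(-3/2 - log(2) + log(10)/2)


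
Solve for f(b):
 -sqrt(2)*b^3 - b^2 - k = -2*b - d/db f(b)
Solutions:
 f(b) = C1 + sqrt(2)*b^4/4 + b^3/3 - b^2 + b*k


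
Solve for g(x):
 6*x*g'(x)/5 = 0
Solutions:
 g(x) = C1


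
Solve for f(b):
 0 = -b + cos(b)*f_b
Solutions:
 f(b) = C1 + Integral(b/cos(b), b)


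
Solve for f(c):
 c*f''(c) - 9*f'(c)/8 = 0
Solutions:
 f(c) = C1 + C2*c^(17/8)


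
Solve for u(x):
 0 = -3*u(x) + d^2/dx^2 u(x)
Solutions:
 u(x) = C1*exp(-sqrt(3)*x) + C2*exp(sqrt(3)*x)


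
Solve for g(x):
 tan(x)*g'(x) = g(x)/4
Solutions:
 g(x) = C1*sin(x)^(1/4)


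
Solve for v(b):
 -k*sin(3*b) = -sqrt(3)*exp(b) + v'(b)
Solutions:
 v(b) = C1 + k*cos(3*b)/3 + sqrt(3)*exp(b)


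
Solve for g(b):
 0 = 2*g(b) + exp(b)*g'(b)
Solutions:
 g(b) = C1*exp(2*exp(-b))


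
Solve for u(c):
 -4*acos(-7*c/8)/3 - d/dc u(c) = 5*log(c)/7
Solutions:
 u(c) = C1 - 5*c*log(c)/7 - 4*c*acos(-7*c/8)/3 + 5*c/7 - 4*sqrt(64 - 49*c^2)/21


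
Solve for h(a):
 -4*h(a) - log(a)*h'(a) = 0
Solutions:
 h(a) = C1*exp(-4*li(a))


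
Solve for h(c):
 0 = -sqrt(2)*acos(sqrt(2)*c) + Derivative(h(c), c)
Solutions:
 h(c) = C1 + sqrt(2)*(c*acos(sqrt(2)*c) - sqrt(2)*sqrt(1 - 2*c^2)/2)


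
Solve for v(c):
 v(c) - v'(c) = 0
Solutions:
 v(c) = C1*exp(c)


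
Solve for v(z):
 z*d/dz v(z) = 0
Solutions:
 v(z) = C1


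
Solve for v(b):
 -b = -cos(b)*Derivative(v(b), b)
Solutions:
 v(b) = C1 + Integral(b/cos(b), b)


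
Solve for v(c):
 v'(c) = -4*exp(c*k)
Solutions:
 v(c) = C1 - 4*exp(c*k)/k


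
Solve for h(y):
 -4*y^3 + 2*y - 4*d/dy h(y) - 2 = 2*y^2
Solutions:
 h(y) = C1 - y^4/4 - y^3/6 + y^2/4 - y/2


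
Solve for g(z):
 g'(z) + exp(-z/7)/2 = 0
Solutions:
 g(z) = C1 + 7*exp(-z/7)/2


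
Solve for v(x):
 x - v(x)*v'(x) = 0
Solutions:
 v(x) = -sqrt(C1 + x^2)
 v(x) = sqrt(C1 + x^2)


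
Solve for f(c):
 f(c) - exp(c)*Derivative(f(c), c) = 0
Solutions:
 f(c) = C1*exp(-exp(-c))


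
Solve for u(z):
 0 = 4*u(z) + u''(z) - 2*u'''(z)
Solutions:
 u(z) = C1*exp(z*(-(12*sqrt(327) + 217)^(1/3) - 1/(12*sqrt(327) + 217)^(1/3) + 2)/12)*sin(sqrt(3)*z*(-(12*sqrt(327) + 217)^(1/3) + (12*sqrt(327) + 217)^(-1/3))/12) + C2*exp(z*(-(12*sqrt(327) + 217)^(1/3) - 1/(12*sqrt(327) + 217)^(1/3) + 2)/12)*cos(sqrt(3)*z*(-(12*sqrt(327) + 217)^(1/3) + (12*sqrt(327) + 217)^(-1/3))/12) + C3*exp(z*((12*sqrt(327) + 217)^(-1/3) + 1 + (12*sqrt(327) + 217)^(1/3))/6)


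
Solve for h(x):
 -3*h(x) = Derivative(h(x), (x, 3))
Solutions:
 h(x) = C3*exp(-3^(1/3)*x) + (C1*sin(3^(5/6)*x/2) + C2*cos(3^(5/6)*x/2))*exp(3^(1/3)*x/2)


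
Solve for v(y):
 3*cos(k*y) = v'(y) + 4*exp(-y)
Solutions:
 v(y) = C1 + 4*exp(-y) + 3*sin(k*y)/k


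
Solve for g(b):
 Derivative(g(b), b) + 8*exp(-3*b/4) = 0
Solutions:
 g(b) = C1 + 32*exp(-3*b/4)/3


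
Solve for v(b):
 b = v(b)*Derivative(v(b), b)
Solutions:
 v(b) = -sqrt(C1 + b^2)
 v(b) = sqrt(C1 + b^2)


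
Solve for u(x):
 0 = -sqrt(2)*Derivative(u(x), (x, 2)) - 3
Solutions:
 u(x) = C1 + C2*x - 3*sqrt(2)*x^2/4


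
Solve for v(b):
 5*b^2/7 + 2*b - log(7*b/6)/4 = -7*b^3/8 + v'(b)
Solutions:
 v(b) = C1 + 7*b^4/32 + 5*b^3/21 + b^2 - b*log(b)/4 - b*log(7)/4 + b/4 + b*log(6)/4


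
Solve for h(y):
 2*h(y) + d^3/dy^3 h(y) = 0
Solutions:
 h(y) = C3*exp(-2^(1/3)*y) + (C1*sin(2^(1/3)*sqrt(3)*y/2) + C2*cos(2^(1/3)*sqrt(3)*y/2))*exp(2^(1/3)*y/2)


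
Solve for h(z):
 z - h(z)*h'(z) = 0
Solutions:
 h(z) = -sqrt(C1 + z^2)
 h(z) = sqrt(C1 + z^2)


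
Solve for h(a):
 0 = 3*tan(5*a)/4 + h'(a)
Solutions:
 h(a) = C1 + 3*log(cos(5*a))/20


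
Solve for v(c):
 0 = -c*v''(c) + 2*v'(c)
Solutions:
 v(c) = C1 + C2*c^3


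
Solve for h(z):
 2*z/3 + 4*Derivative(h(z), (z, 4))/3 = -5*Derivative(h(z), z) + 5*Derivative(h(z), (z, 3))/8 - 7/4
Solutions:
 h(z) = C1 + C2*exp(z*(5*5^(2/3)/(64*sqrt(36714) + 12263)^(1/3) + 10 + 5^(1/3)*(64*sqrt(36714) + 12263)^(1/3))/64)*sin(sqrt(3)*5^(1/3)*z*(-(64*sqrt(36714) + 12263)^(1/3) + 5*5^(1/3)/(64*sqrt(36714) + 12263)^(1/3))/64) + C3*exp(z*(5*5^(2/3)/(64*sqrt(36714) + 12263)^(1/3) + 10 + 5^(1/3)*(64*sqrt(36714) + 12263)^(1/3))/64)*cos(sqrt(3)*5^(1/3)*z*(-(64*sqrt(36714) + 12263)^(1/3) + 5*5^(1/3)/(64*sqrt(36714) + 12263)^(1/3))/64) + C4*exp(z*(-5^(1/3)*(64*sqrt(36714) + 12263)^(1/3) - 5*5^(2/3)/(64*sqrt(36714) + 12263)^(1/3) + 5)/32) - z^2/15 - 7*z/20


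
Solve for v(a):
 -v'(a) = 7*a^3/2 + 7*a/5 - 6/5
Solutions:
 v(a) = C1 - 7*a^4/8 - 7*a^2/10 + 6*a/5


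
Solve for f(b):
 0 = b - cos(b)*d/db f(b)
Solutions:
 f(b) = C1 + Integral(b/cos(b), b)


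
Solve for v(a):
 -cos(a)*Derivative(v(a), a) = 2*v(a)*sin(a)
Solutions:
 v(a) = C1*cos(a)^2


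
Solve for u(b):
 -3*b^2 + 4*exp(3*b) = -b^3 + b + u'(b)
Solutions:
 u(b) = C1 + b^4/4 - b^3 - b^2/2 + 4*exp(3*b)/3


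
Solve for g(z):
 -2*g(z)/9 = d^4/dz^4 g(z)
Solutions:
 g(z) = (C1*sin(2^(3/4)*sqrt(3)*z/6) + C2*cos(2^(3/4)*sqrt(3)*z/6))*exp(-2^(3/4)*sqrt(3)*z/6) + (C3*sin(2^(3/4)*sqrt(3)*z/6) + C4*cos(2^(3/4)*sqrt(3)*z/6))*exp(2^(3/4)*sqrt(3)*z/6)


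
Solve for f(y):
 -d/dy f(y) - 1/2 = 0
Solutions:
 f(y) = C1 - y/2


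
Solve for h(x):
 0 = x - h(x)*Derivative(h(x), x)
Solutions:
 h(x) = -sqrt(C1 + x^2)
 h(x) = sqrt(C1 + x^2)


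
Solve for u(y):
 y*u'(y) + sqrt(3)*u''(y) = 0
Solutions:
 u(y) = C1 + C2*erf(sqrt(2)*3^(3/4)*y/6)


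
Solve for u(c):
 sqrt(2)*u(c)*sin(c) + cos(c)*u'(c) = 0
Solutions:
 u(c) = C1*cos(c)^(sqrt(2))


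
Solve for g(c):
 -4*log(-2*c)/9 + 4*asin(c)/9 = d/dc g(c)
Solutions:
 g(c) = C1 - 4*c*log(-c)/9 + 4*c*asin(c)/9 - 4*c*log(2)/9 + 4*c/9 + 4*sqrt(1 - c^2)/9


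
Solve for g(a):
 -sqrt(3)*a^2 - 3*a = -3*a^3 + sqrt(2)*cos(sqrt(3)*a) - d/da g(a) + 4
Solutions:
 g(a) = C1 - 3*a^4/4 + sqrt(3)*a^3/3 + 3*a^2/2 + 4*a + sqrt(6)*sin(sqrt(3)*a)/3


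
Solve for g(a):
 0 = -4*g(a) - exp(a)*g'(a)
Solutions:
 g(a) = C1*exp(4*exp(-a))


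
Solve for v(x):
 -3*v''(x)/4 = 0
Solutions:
 v(x) = C1 + C2*x


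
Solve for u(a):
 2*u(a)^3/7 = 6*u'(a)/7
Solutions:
 u(a) = -sqrt(6)*sqrt(-1/(C1 + a))/2
 u(a) = sqrt(6)*sqrt(-1/(C1 + a))/2


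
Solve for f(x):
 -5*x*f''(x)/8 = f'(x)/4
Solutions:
 f(x) = C1 + C2*x^(3/5)


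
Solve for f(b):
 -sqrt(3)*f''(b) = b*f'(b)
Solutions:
 f(b) = C1 + C2*erf(sqrt(2)*3^(3/4)*b/6)


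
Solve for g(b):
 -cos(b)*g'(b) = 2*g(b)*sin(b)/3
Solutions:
 g(b) = C1*cos(b)^(2/3)


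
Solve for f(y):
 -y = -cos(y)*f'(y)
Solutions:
 f(y) = C1 + Integral(y/cos(y), y)


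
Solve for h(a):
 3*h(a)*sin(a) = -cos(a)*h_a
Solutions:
 h(a) = C1*cos(a)^3


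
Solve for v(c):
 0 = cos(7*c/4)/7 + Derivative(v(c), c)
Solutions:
 v(c) = C1 - 4*sin(7*c/4)/49


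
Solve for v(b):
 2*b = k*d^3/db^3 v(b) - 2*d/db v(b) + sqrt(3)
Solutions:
 v(b) = C1 + C2*exp(-sqrt(2)*b*sqrt(1/k)) + C3*exp(sqrt(2)*b*sqrt(1/k)) - b^2/2 + sqrt(3)*b/2


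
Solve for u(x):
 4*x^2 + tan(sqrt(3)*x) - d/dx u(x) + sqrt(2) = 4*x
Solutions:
 u(x) = C1 + 4*x^3/3 - 2*x^2 + sqrt(2)*x - sqrt(3)*log(cos(sqrt(3)*x))/3


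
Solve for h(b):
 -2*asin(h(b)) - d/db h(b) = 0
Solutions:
 Integral(1/asin(_y), (_y, h(b))) = C1 - 2*b


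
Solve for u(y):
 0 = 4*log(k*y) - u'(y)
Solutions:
 u(y) = C1 + 4*y*log(k*y) - 4*y


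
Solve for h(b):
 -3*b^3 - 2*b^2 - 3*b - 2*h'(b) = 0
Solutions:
 h(b) = C1 - 3*b^4/8 - b^3/3 - 3*b^2/4


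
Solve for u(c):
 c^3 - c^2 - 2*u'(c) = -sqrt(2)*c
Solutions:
 u(c) = C1 + c^4/8 - c^3/6 + sqrt(2)*c^2/4


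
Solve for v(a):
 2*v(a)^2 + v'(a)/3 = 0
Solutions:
 v(a) = 1/(C1 + 6*a)


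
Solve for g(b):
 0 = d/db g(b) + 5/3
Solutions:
 g(b) = C1 - 5*b/3


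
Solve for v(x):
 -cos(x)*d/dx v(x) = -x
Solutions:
 v(x) = C1 + Integral(x/cos(x), x)


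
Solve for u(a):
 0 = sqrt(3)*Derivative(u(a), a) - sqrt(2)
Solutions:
 u(a) = C1 + sqrt(6)*a/3


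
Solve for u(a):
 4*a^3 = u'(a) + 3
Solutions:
 u(a) = C1 + a^4 - 3*a


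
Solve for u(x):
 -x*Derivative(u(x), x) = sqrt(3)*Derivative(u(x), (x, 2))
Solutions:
 u(x) = C1 + C2*erf(sqrt(2)*3^(3/4)*x/6)


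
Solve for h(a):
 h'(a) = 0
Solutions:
 h(a) = C1


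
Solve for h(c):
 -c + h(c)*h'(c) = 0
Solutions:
 h(c) = -sqrt(C1 + c^2)
 h(c) = sqrt(C1 + c^2)


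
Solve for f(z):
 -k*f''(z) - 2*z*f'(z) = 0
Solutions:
 f(z) = C1 + C2*sqrt(k)*erf(z*sqrt(1/k))


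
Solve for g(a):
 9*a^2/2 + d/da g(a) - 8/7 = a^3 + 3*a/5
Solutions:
 g(a) = C1 + a^4/4 - 3*a^3/2 + 3*a^2/10 + 8*a/7


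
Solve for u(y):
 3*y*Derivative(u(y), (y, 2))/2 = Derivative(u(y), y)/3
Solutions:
 u(y) = C1 + C2*y^(11/9)


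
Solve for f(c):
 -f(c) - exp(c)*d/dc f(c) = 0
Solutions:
 f(c) = C1*exp(exp(-c))


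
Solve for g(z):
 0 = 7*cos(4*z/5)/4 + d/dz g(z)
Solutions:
 g(z) = C1 - 35*sin(4*z/5)/16


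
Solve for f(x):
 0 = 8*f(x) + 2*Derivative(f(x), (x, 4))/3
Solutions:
 f(x) = (C1*sin(3^(1/4)*x) + C2*cos(3^(1/4)*x))*exp(-3^(1/4)*x) + (C3*sin(3^(1/4)*x) + C4*cos(3^(1/4)*x))*exp(3^(1/4)*x)


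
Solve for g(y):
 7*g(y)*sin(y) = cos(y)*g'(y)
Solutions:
 g(y) = C1/cos(y)^7


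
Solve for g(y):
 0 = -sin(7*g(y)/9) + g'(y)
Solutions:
 -y + 9*log(cos(7*g(y)/9) - 1)/14 - 9*log(cos(7*g(y)/9) + 1)/14 = C1


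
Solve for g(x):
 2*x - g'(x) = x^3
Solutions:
 g(x) = C1 - x^4/4 + x^2
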